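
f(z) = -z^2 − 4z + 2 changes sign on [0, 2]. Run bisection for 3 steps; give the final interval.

midpoint 1: f = -3 < 0 → [0, 1]
midpoint 0.5: f = -0.25 < 0 → [0, 0.5]
midpoint 0.25: f = 0.9375 > 0 → [0.25, 0.5]

[0.25, 0.5]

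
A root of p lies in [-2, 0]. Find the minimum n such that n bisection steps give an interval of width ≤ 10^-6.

Width after n steps is 2/2^n. Need 2^n ≥ 2/10^-6 = 2000000.
2^20 = 1048576 < 2000000 ≤ 2^21 = 2097152, so n = 21.

21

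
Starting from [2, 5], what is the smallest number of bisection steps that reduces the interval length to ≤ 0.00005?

16

Width after n steps is 3/2^n. Need 2^n ≥ 3/0.00005 = 60000.
2^15 = 32768 < 60000 ≤ 2^16 = 65536, so n = 16.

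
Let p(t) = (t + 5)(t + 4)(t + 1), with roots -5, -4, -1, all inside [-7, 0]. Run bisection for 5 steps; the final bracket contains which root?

m = -3.5, p(m) = -1.875 (−); new bracket [-3.5, 0]
m = -1.75, p(m) = -5.484375 (−); new bracket [-1.75, 0]
m = -0.875, p(m) = 1.611328 (+); new bracket [-1.75, -0.875]
m = -1.3125, p(m) = -3.0969 (−); new bracket [-1.3125, -0.875]
m = -1.09375, p(m) = -1.0643 (−); new bracket [-1.09375, -0.875]

-1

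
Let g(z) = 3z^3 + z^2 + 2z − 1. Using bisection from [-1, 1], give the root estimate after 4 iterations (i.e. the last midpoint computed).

m = 0, g(m) = -1 (−); new bracket [0, 1]
m = 0.5, g(m) = 0.625 (+); new bracket [0, 0.5]
m = 0.25, g(m) = -0.390625 (−); new bracket [0.25, 0.5]
m = 0.375, g(m) = 0.0488 (+); new bracket [0.25, 0.375]

0.375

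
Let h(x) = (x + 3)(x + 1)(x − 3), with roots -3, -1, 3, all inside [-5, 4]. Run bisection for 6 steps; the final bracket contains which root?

3

m = -0.5, h(m) = -4.375 (−); new bracket [-0.5, 4]
m = 1.75, h(m) = -16.328125 (−); new bracket [1.75, 4]
m = 2.875, h(m) = -2.845703 (−); new bracket [2.875, 4]
m = 3.4375, h(m) = 12.4978 (+); new bracket [2.875, 3.4375]
m = 3.15625, h(m) = 3.998 (+); new bracket [2.875, 3.15625]
m = 3.015625, h(m) = 0.3774 (+); new bracket [2.875, 3.015625]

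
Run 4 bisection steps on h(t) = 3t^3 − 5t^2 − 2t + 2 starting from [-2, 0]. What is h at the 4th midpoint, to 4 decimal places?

h(-1) = -4 < 0, so the root lies in [-1, 0]
h(-0.5) = 1.375 > 0, so the root lies in [-1, -0.5]
h(-0.75) = -0.578125 < 0, so the root lies in [-0.75, -0.5]
h(-0.625) = 0.5645 > 0, so the root lies in [-0.75, -0.625]

0.5645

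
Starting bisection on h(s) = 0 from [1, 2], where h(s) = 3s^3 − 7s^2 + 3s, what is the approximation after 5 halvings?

midpoint 1.5: h = -1.125 < 0 → [1.5, 2]
midpoint 1.75: h = -0.109375 < 0 → [1.75, 2]
midpoint 1.875: h = 0.791016 > 0 → [1.75, 1.875]
midpoint 1.8125: h = 0.3044 > 0 → [1.75, 1.8125]
midpoint 1.78125: h = 0.0887 > 0 → [1.75, 1.78125]

1.78125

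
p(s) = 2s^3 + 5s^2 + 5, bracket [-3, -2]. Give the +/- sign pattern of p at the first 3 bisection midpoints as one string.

++-

m = -2.5, p(m) = 5 (+); new bracket [-3, -2.5]
m = -2.75, p(m) = 1.21875 (+); new bracket [-3, -2.75]
m = -2.875, p(m) = -1.199219 (−); new bracket [-2.875, -2.75]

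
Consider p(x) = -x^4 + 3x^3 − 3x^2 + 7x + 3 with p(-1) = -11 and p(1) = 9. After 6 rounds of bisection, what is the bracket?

m = 0, p(m) = 3 (+); new bracket [-1, 0]
m = -0.5, p(m) = -1.6875 (−); new bracket [-0.5, 0]
m = -0.25, p(m) = 1.011719 (+); new bracket [-0.5, -0.25]
m = -0.375, p(m) = -0.2249 (−); new bracket [-0.375, -0.25]
m = -0.3125, p(m) = 0.4184 (+); new bracket [-0.375, -0.3125]
m = -0.34375, p(m) = 0.1034 (+); new bracket [-0.375, -0.34375]

[-0.375, -0.34375]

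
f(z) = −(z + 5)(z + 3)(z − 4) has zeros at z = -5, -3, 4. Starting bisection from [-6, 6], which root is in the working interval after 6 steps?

4

f(0) = 60 > 0, so the root lies in [0, 6]
f(3) = 48 > 0, so the root lies in [3, 6]
f(4.5) = -35.625 < 0, so the root lies in [3, 4.5]
f(3.75) = 14.7656 > 0, so the root lies in [3.75, 4.5]
f(4.125) = -8.127 < 0, so the root lies in [3.75, 4.125]
f(3.9375) = 3.8752 > 0, so the root lies in [3.9375, 4.125]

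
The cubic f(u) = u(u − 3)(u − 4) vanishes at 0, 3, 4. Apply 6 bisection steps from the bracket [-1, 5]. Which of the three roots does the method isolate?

0

m = 2, f(m) = 4 (+); new bracket [-1, 2]
m = 0.5, f(m) = 4.375 (+); new bracket [-1, 0.5]
m = -0.25, f(m) = -3.453125 (−); new bracket [-0.25, 0.5]
m = 0.125, f(m) = 1.3926 (+); new bracket [-0.25, 0.125]
m = -0.0625, f(m) = -0.7776 (−); new bracket [-0.0625, 0.125]
m = 0.03125, f(m) = 0.3682 (+); new bracket [-0.0625, 0.03125]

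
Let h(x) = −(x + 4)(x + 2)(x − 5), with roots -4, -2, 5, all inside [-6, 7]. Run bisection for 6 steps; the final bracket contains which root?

5

h(0.5) = 50.625 > 0, so the root lies in [0.5, 7]
h(3.75) = 55.703125 > 0, so the root lies in [3.75, 7]
h(5.375) = -25.927734 < 0, so the root lies in [3.75, 5.375]
h(4.5625) = 24.5837 > 0, so the root lies in [4.5625, 5.375]
h(4.96875) = 1.9532 > 0, so the root lies in [4.96875, 5.375]
h(5.171875) = -11.3059 < 0, so the root lies in [4.96875, 5.171875]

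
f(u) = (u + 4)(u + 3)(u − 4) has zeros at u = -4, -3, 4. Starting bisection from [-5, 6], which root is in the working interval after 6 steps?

4

m = 0.5, f(m) = -55.125 (−); new bracket [0.5, 6]
m = 3.25, f(m) = -33.984375 (−); new bracket [3.25, 6]
m = 4.625, f(m) = 41.103516 (+); new bracket [3.25, 4.625]
m = 3.9375, f(m) = -3.4417 (−); new bracket [3.9375, 4.625]
m = 4.28125, f(m) = 16.9588 (+); new bracket [3.9375, 4.28125]
m = 4.109375, f(m) = 6.3058 (+); new bracket [3.9375, 4.109375]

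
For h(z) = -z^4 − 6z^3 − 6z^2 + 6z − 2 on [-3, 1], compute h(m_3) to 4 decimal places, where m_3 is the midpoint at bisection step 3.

0.1875

m = -1, h(m) = -9 (−); new bracket [-3, -1]
m = -2, h(m) = -6 (−); new bracket [-3, -2]
m = -2.5, h(m) = 0.1875 (+); new bracket [-2.5, -2]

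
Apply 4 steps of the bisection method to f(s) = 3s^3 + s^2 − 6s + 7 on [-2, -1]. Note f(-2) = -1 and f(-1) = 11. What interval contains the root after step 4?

[-2, -1.9375]

m = -1.5, f(m) = 8.125 (+); new bracket [-2, -1.5]
m = -1.75, f(m) = 4.484375 (+); new bracket [-2, -1.75]
m = -1.875, f(m) = 1.990234 (+); new bracket [-2, -1.875]
m = -1.9375, f(m) = 0.5593 (+); new bracket [-2, -1.9375]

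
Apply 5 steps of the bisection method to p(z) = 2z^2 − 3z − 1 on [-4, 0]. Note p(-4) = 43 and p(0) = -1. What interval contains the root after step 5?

p(-2) = 13 > 0, so the root lies in [-2, 0]
p(-1) = 4 > 0, so the root lies in [-1, 0]
p(-0.5) = 1 > 0, so the root lies in [-0.5, 0]
p(-0.25) = -0.125 < 0, so the root lies in [-0.5, -0.25]
p(-0.375) = 0.4062 > 0, so the root lies in [-0.375, -0.25]

[-0.375, -0.25]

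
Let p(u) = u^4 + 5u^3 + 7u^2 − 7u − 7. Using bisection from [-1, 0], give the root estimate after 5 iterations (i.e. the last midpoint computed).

m = -0.5, p(m) = -2.3125 (−); new bracket [-1, -0.5]
m = -0.75, p(m) = 0.394531 (+); new bracket [-0.75, -0.5]
m = -0.625, p(m) = -0.95874 (−); new bracket [-0.75, -0.625]
m = -0.6875, p(m) = -0.2803 (−); new bracket [-0.75, -0.6875]
m = -0.71875, p(m) = 0.0578 (+); new bracket [-0.71875, -0.6875]

-0.71875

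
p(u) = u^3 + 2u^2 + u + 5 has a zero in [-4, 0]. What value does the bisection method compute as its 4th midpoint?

-2.25

u = -2 gives p = 3, positive; keep [-4, -2]
u = -3 gives p = -7, negative; keep [-3, -2]
u = -2.5 gives p = -0.625, negative; keep [-2.5, -2]
u = -2.25 gives p = 1.4844, positive; keep [-2.5, -2.25]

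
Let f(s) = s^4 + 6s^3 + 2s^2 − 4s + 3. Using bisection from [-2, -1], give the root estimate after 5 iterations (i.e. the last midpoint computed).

-1.40625

f(-1.5) = -1.6875 < 0, so the root lies in [-1.5, -1]
f(-1.25) = 1.847656 > 0, so the root lies in [-1.5, -1.25]
f(-1.375) = 0.258057 > 0, so the root lies in [-1.5, -1.375]
f(-1.4375) = -0.6699 < 0, so the root lies in [-1.4375, -1.375]
f(-1.40625) = -0.1947 < 0, so the root lies in [-1.40625, -1.375]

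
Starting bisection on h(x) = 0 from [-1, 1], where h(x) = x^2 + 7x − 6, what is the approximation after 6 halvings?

midpoint 0: h = -6 < 0 → [0, 1]
midpoint 0.5: h = -2.25 < 0 → [0.5, 1]
midpoint 0.75: h = -0.1875 < 0 → [0.75, 1]
midpoint 0.875: h = 0.8906 > 0 → [0.75, 0.875]
midpoint 0.8125: h = 0.3477 > 0 → [0.75, 0.8125]
midpoint 0.78125: h = 0.0791 > 0 → [0.75, 0.78125]

0.78125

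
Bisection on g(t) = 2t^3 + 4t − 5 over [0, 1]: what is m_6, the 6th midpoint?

0.890625

midpoint 0.5: g = -2.75 < 0 → [0.5, 1]
midpoint 0.75: g = -1.15625 < 0 → [0.75, 1]
midpoint 0.875: g = -0.160156 < 0 → [0.875, 1]
midpoint 0.9375: g = 0.3979 > 0 → [0.875, 0.9375]
midpoint 0.90625: g = 0.1136 > 0 → [0.875, 0.90625]
midpoint 0.890625: g = -0.0246 < 0 → [0.890625, 0.90625]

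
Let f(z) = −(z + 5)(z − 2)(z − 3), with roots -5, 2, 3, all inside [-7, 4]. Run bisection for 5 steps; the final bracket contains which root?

-5

f(-1.5) = -55.125 < 0, so the root lies in [-7, -1.5]
f(-4.25) = -33.984375 < 0, so the root lies in [-7, -4.25]
f(-5.625) = 41.103516 > 0, so the root lies in [-5.625, -4.25]
f(-4.9375) = -3.4417 < 0, so the root lies in [-5.625, -4.9375]
f(-5.28125) = 16.9588 > 0, so the root lies in [-5.28125, -4.9375]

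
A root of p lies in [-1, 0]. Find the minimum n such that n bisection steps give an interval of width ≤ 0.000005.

18

Width after n steps is 1/2^n. Need 2^n ≥ 1/0.000005 = 200000.
2^17 = 131072 < 200000 ≤ 2^18 = 262144, so n = 18.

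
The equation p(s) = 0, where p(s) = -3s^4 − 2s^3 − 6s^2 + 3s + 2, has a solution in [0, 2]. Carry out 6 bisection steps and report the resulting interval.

midpoint 1: p = -6 < 0 → [0, 1]
midpoint 0.5: p = 1.5625 > 0 → [0.5, 1]
midpoint 0.75: p = -0.917969 < 0 → [0.5, 0.75]
midpoint 0.625: p = 0.5852 > 0 → [0.625, 0.75]
midpoint 0.6875: p = -0.0936 < 0 → [0.625, 0.6875]
midpoint 0.65625: p = 0.2631 > 0 → [0.65625, 0.6875]

[0.65625, 0.6875]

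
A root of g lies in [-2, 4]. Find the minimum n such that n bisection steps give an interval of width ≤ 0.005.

Width after n steps is 6/2^n. Need 2^n ≥ 6/0.005 = 1200.
2^10 = 1024 < 1200 ≤ 2^11 = 2048, so n = 11.

11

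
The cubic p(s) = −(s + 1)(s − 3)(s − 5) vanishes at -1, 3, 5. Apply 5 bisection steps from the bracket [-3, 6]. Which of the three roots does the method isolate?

s = 1.5 gives p = -13.125, negative; keep [-3, 1.5]
s = -0.75 gives p = -5.390625, negative; keep [-3, -0.75]
s = -1.875 gives p = 29.326172, positive; keep [-1.875, -0.75]
s = -1.3125 gives p = 8.5071, positive; keep [-1.3125, -0.75]
s = -1.03125 gives p = 0.7598, positive; keep [-1.03125, -0.75]

-1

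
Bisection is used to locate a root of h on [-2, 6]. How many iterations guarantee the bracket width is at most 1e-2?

10

Width after n steps is 8/2^n. Need 2^n ≥ 8/1e-2 = 800.
2^9 = 512 < 800 ≤ 2^10 = 1024, so n = 10.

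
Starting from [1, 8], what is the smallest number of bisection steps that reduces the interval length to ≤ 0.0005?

14

Width after n steps is 7/2^n. Need 2^n ≥ 7/0.0005 = 14000.
2^13 = 8192 < 14000 ≤ 2^14 = 16384, so n = 14.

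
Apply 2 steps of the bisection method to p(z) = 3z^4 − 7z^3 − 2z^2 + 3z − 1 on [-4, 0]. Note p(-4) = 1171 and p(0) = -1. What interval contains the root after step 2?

[-1, 0]

z = -2 gives p = 89, positive; keep [-2, 0]
z = -1 gives p = 4, positive; keep [-1, 0]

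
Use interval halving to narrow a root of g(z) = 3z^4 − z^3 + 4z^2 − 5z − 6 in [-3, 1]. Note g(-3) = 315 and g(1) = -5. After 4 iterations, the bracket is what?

[-0.75, -0.5]

z = -1 gives g = 7, positive; keep [-1, 1]
z = 0 gives g = -6, negative; keep [-1, 0]
z = -0.5 gives g = -2.1875, negative; keep [-1, -0.5]
z = -0.75 gives g = 1.3711, positive; keep [-0.75, -0.5]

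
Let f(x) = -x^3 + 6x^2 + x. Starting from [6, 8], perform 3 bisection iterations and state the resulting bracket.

midpoint 7: f = -42 < 0 → [6, 7]
midpoint 6.5: f = -14.625 < 0 → [6, 6.5]
midpoint 6.25: f = -3.515625 < 0 → [6, 6.25]

[6, 6.25]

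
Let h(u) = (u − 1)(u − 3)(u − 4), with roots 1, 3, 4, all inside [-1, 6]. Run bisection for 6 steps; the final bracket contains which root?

midpoint 2.5: h = 1.125 > 0 → [-1, 2.5]
midpoint 0.75: h = -1.828125 < 0 → [0.75, 2.5]
midpoint 1.625: h = 2.041016 > 0 → [0.75, 1.625]
midpoint 1.1875: h = 0.9558 > 0 → [0.75, 1.1875]
midpoint 0.96875: h = -0.1924 < 0 → [0.96875, 1.1875]
midpoint 1.078125: h = 0.4387 > 0 → [0.96875, 1.078125]

1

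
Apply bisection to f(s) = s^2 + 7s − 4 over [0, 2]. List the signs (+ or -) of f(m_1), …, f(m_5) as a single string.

+-+++

s = 1 gives f = 4, positive; keep [0, 1]
s = 0.5 gives f = -0.25, negative; keep [0.5, 1]
s = 0.75 gives f = 1.8125, positive; keep [0.5, 0.75]
s = 0.625 gives f = 0.7656, positive; keep [0.5, 0.625]
s = 0.5625 gives f = 0.2539, positive; keep [0.5, 0.5625]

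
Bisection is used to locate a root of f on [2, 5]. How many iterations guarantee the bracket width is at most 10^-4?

15

Width after n steps is 3/2^n. Need 2^n ≥ 3/10^-4 = 30000.
2^14 = 16384 < 30000 ≤ 2^15 = 32768, so n = 15.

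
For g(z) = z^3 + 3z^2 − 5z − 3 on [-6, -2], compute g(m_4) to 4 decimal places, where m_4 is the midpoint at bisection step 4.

m = -4, g(m) = 1 (+); new bracket [-6, -4]
m = -5, g(m) = -28 (−); new bracket [-5, -4]
m = -4.5, g(m) = -10.875 (−); new bracket [-4.5, -4]
m = -4.25, g(m) = -4.3281 (−); new bracket [-4.25, -4]

-4.3281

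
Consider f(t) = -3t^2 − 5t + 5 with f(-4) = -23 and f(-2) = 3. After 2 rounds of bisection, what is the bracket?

f(-3) = -7 < 0, so the root lies in [-3, -2]
f(-2.5) = -1.25 < 0, so the root lies in [-2.5, -2]

[-2.5, -2]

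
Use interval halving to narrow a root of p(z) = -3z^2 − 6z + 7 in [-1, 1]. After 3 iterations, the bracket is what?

[0.75, 1]

z = 0 gives p = 7, positive; keep [0, 1]
z = 0.5 gives p = 3.25, positive; keep [0.5, 1]
z = 0.75 gives p = 0.8125, positive; keep [0.75, 1]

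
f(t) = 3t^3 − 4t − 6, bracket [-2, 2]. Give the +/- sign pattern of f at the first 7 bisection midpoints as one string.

m = 0, f(m) = -6 (−); new bracket [0, 2]
m = 1, f(m) = -7 (−); new bracket [1, 2]
m = 1.5, f(m) = -1.875 (−); new bracket [1.5, 2]
m = 1.75, f(m) = 3.0781 (+); new bracket [1.5, 1.75]
m = 1.625, f(m) = 0.373 (+); new bracket [1.5, 1.625]
m = 1.5625, f(m) = -0.8059 (−); new bracket [1.5625, 1.625]
m = 1.59375, f(m) = -0.2304 (−); new bracket [1.59375, 1.625]

---++--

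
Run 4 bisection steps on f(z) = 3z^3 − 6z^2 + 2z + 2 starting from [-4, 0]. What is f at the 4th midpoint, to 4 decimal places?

1.0781

m = -2, f(m) = -50 (−); new bracket [-2, 0]
m = -1, f(m) = -9 (−); new bracket [-1, 0]
m = -0.5, f(m) = -0.875 (−); new bracket [-0.5, 0]
m = -0.25, f(m) = 1.0781 (+); new bracket [-0.5, -0.25]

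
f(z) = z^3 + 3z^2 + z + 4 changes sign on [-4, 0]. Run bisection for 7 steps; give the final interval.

[-3.125, -3.09375]

m = -2, f(m) = 6 (+); new bracket [-4, -2]
m = -3, f(m) = 1 (+); new bracket [-4, -3]
m = -3.5, f(m) = -5.625 (−); new bracket [-3.5, -3]
m = -3.25, f(m) = -1.8906 (−); new bracket [-3.25, -3]
m = -3.125, f(m) = -0.3457 (−); new bracket [-3.125, -3]
m = -3.0625, f(m) = 0.3513 (+); new bracket [-3.125, -3.0625]
m = -3.09375, f(m) = 0.0089 (+); new bracket [-3.125, -3.09375]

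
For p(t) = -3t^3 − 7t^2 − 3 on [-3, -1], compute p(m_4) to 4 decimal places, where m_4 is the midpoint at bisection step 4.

-2.2949

midpoint -2: p = -7 < 0 → [-3, -2]
midpoint -2.5: p = 0.125 > 0 → [-2.5, -2]
midpoint -2.25: p = -4.265625 < 0 → [-2.5, -2.25]
midpoint -2.375: p = -2.2949 < 0 → [-2.5, -2.375]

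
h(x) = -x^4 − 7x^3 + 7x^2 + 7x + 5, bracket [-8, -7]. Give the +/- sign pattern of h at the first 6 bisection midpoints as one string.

++--+-

h(-7.5) = 135.3125 > 0, so the root lies in [-8, -7.5]
h(-7.75) = 22.074219 > 0, so the root lies in [-8, -7.75]
h(-7.875) = -43.342041 < 0, so the root lies in [-7.875, -7.75]
h(-7.8125) = -9.8716 < 0, so the root lies in [-7.8125, -7.75]
h(-7.78125) = 6.2897 > 0, so the root lies in [-7.8125, -7.78125]
h(-7.796875) = -1.7436 < 0, so the root lies in [-7.796875, -7.78125]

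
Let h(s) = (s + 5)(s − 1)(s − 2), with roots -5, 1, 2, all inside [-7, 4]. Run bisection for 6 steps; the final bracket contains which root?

midpoint -1.5: h = 30.625 > 0 → [-7, -1.5]
midpoint -4.25: h = 24.609375 > 0 → [-7, -4.25]
midpoint -5.625: h = -31.572266 < 0 → [-5.625, -4.25]
midpoint -4.9375: h = 2.5745 > 0 → [-5.625, -4.9375]
midpoint -5.28125: h = -12.8631 < 0 → [-5.28125, -4.9375]
midpoint -5.109375: h = -4.7506 < 0 → [-5.109375, -4.9375]

-5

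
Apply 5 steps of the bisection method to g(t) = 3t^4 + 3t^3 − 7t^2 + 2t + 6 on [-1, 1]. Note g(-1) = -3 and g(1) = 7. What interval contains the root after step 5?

midpoint 0: g = 6 > 0 → [-1, 0]
midpoint -0.5: g = 3.0625 > 0 → [-1, -0.5]
midpoint -0.75: g = 0.246094 > 0 → [-1, -0.75]
midpoint -0.875: g = -1.3606 < 0 → [-0.875, -0.75]
midpoint -0.8125: g = -0.5478 < 0 → [-0.8125, -0.75]

[-0.8125, -0.75]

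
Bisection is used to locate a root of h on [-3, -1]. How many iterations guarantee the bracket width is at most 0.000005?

Width after n steps is 2/2^n. Need 2^n ≥ 2/0.000005 = 400000.
2^18 = 262144 < 400000 ≤ 2^19 = 524288, so n = 19.

19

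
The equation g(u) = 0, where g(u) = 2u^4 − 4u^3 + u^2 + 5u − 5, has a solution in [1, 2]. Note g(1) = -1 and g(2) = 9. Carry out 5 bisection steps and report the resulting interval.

g(1.5) = 1.375 > 0, so the root lies in [1, 1.5]
g(1.25) = -0.117188 < 0, so the root lies in [1.25, 1.5]
g(1.375) = 0.516113 > 0, so the root lies in [1.25, 1.375]
g(1.3125) = 0.1763 > 0, so the root lies in [1.25, 1.3125]
g(1.28125) = 0.0244 > 0, so the root lies in [1.25, 1.28125]

[1.25, 1.28125]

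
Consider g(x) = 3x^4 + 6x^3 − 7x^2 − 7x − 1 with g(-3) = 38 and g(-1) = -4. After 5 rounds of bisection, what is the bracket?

[-2.625, -2.5625]

x = -2 gives g = -15, negative; keep [-3, -2]
x = -2.5 gives g = -3.8125, negative; keep [-3, -2.5]
x = -2.75 gives g = 12.105469, positive; keep [-2.75, -2.5]
x = -2.625 gives g = 3.0554, positive; keep [-2.625, -2.5]
x = -2.5625 gives g = -0.6328, negative; keep [-2.625, -2.5625]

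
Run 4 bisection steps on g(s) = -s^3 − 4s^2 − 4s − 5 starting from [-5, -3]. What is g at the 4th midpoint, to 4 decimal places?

-1.0449

midpoint -4: g = 11 > 0 → [-4, -3]
midpoint -3.5: g = 2.875 > 0 → [-3.5, -3]
midpoint -3.25: g = 0.078125 > 0 → [-3.25, -3]
midpoint -3.125: g = -1.0449 < 0 → [-3.25, -3.125]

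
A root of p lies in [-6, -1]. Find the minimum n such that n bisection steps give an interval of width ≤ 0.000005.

Width after n steps is 5/2^n. Need 2^n ≥ 5/0.000005 = 1000000.
2^19 = 524288 < 1000000 ≤ 2^20 = 1048576, so n = 20.

20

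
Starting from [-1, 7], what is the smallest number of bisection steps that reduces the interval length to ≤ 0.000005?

Width after n steps is 8/2^n. Need 2^n ≥ 8/0.000005 = 1600000.
2^20 = 1048576 < 1600000 ≤ 2^21 = 2097152, so n = 21.

21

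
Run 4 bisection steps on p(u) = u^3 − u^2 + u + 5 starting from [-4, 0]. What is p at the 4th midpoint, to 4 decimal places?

u = -2 gives p = -9, negative; keep [-2, 0]
u = -1 gives p = 2, positive; keep [-2, -1]
u = -1.5 gives p = -2.125, negative; keep [-1.5, -1]
u = -1.25 gives p = 0.2344, positive; keep [-1.5, -1.25]

0.2344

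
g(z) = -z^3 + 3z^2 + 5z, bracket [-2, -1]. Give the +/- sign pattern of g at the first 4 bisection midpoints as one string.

g(-1.5) = 2.625 > 0, so the root lies in [-1.5, -1]
g(-1.25) = 0.390625 > 0, so the root lies in [-1.25, -1]
g(-1.125) = -0.404297 < 0, so the root lies in [-1.25, -1.125]
g(-1.1875) = -0.0325 < 0, so the root lies in [-1.25, -1.1875]

++--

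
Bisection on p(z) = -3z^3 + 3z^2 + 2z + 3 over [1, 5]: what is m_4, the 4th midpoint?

midpoint 3: p = -45 < 0 → [1, 3]
midpoint 2: p = -5 < 0 → [1, 2]
midpoint 1.5: p = 2.625 > 0 → [1.5, 2]
midpoint 1.75: p = -0.3906 < 0 → [1.5, 1.75]

1.75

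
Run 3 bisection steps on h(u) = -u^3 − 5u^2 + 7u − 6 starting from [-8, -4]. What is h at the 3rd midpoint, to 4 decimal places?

11.8750

u = -6 gives h = -12, negative; keep [-8, -6]
u = -7 gives h = 43, positive; keep [-7, -6]
u = -6.5 gives h = 11.875, positive; keep [-6.5, -6]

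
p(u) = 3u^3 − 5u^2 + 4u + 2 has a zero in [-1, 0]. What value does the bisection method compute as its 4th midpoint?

midpoint -0.5: p = -1.625 < 0 → [-0.5, 0]
midpoint -0.25: p = 0.640625 > 0 → [-0.5, -0.25]
midpoint -0.375: p = -0.361328 < 0 → [-0.375, -0.25]
midpoint -0.3125: p = 0.1702 > 0 → [-0.375, -0.3125]

-0.3125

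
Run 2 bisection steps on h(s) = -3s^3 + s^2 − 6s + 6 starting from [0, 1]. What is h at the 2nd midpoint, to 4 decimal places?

m = 0.5, h(m) = 2.875 (+); new bracket [0.5, 1]
m = 0.75, h(m) = 0.796875 (+); new bracket [0.75, 1]

0.7969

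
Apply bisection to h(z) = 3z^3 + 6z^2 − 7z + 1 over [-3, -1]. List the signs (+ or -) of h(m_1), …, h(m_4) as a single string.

h(-2) = 15 > 0, so the root lies in [-3, -2]
h(-2.5) = 9.125 > 0, so the root lies in [-3, -2.5]
h(-2.75) = 3.234375 > 0, so the root lies in [-3, -2.75]
h(-2.875) = -0.5723 < 0, so the root lies in [-2.875, -2.75]

+++-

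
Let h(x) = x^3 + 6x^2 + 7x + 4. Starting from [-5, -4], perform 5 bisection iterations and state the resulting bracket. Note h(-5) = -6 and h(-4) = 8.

m = -4.5, h(m) = 2.875 (+); new bracket [-5, -4.5]
m = -4.75, h(m) = -1.046875 (−); new bracket [-4.75, -4.5]
m = -4.625, h(m) = 1.037109 (+); new bracket [-4.75, -4.625]
m = -4.6875, h(m) = 0.0266 (+); new bracket [-4.75, -4.6875]
m = -4.71875, h(m) = -0.5022 (−); new bracket [-4.71875, -4.6875]

[-4.71875, -4.6875]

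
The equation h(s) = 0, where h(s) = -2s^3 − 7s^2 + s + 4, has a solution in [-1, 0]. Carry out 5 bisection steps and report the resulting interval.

[-0.78125, -0.75]

midpoint -0.5: h = 2 > 0 → [-1, -0.5]
midpoint -0.75: h = 0.15625 > 0 → [-1, -0.75]
midpoint -0.875: h = -0.894531 < 0 → [-0.875, -0.75]
midpoint -0.8125: h = -0.3608 < 0 → [-0.8125, -0.75]
midpoint -0.78125: h = -0.1 < 0 → [-0.78125, -0.75]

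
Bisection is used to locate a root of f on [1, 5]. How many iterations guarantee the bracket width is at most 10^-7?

26

Width after n steps is 4/2^n. Need 2^n ≥ 4/10^-7 = 40000000.
2^25 = 33554432 < 40000000 ≤ 2^26 = 67108864, so n = 26.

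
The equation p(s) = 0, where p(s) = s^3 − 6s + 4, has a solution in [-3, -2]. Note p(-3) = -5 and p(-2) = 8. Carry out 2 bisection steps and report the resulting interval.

m = -2.5, p(m) = 3.375 (+); new bracket [-3, -2.5]
m = -2.75, p(m) = -0.296875 (−); new bracket [-2.75, -2.5]

[-2.75, -2.5]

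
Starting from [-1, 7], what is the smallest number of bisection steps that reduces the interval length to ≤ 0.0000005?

24

Width after n steps is 8/2^n. Need 2^n ≥ 8/0.0000005 = 16000000.
2^23 = 8388608 < 16000000 ≤ 2^24 = 16777216, so n = 24.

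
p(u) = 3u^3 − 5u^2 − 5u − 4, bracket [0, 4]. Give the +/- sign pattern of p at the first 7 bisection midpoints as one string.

-+-+++-

p(2) = -10 < 0, so the root lies in [2, 4]
p(3) = 17 > 0, so the root lies in [2, 3]
p(2.5) = -0.875 < 0, so the root lies in [2.5, 3]
p(2.75) = 6.8281 > 0, so the root lies in [2.5, 2.75]
p(2.625) = 2.6855 > 0, so the root lies in [2.5, 2.625]
p(2.5625) = 0.8347 > 0, so the root lies in [2.5, 2.5625]
p(2.53125) = -0.0375 < 0, so the root lies in [2.53125, 2.5625]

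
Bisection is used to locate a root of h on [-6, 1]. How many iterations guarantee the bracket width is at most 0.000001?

Width after n steps is 7/2^n. Need 2^n ≥ 7/0.000001 = 7000000.
2^22 = 4194304 < 7000000 ≤ 2^23 = 8388608, so n = 23.

23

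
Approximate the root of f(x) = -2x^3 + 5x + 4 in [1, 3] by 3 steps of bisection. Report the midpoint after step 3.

1.75

x = 2 gives f = -2, negative; keep [1, 2]
x = 1.5 gives f = 4.75, positive; keep [1.5, 2]
x = 1.75 gives f = 2.03125, positive; keep [1.75, 2]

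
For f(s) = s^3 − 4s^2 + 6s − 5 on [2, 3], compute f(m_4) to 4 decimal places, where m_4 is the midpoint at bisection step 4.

f(2.5) = 0.625 > 0, so the root lies in [2, 2.5]
f(2.25) = -0.359375 < 0, so the root lies in [2.25, 2.5]
f(2.375) = 0.083984 > 0, so the root lies in [2.25, 2.375]
f(2.3125) = -0.1492 < 0, so the root lies in [2.3125, 2.375]

-0.1492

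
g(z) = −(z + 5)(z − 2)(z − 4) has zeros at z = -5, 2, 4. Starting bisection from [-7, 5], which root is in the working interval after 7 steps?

midpoint -1: g = -60 < 0 → [-7, -1]
midpoint -4: g = -48 < 0 → [-7, -4]
midpoint -5.5: g = 35.625 > 0 → [-5.5, -4]
midpoint -4.75: g = -14.7656 < 0 → [-5.5, -4.75]
midpoint -5.125: g = 8.127 > 0 → [-5.125, -4.75]
midpoint -4.9375: g = -3.8752 < 0 → [-5.125, -4.9375]
midpoint -5.03125: g = 1.9844 > 0 → [-5.03125, -4.9375]

-5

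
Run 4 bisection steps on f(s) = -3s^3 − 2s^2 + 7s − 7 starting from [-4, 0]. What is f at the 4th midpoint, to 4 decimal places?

1.2969

midpoint -2: f = -5 < 0 → [-4, -2]
midpoint -3: f = 35 > 0 → [-3, -2]
midpoint -2.5: f = 9.875 > 0 → [-2.5, -2]
midpoint -2.25: f = 1.2969 > 0 → [-2.25, -2]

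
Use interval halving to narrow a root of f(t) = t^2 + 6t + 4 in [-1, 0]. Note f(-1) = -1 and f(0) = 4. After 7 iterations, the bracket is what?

[-0.765625, -0.7578125]

f(-0.5) = 1.25 > 0, so the root lies in [-1, -0.5]
f(-0.75) = 0.0625 > 0, so the root lies in [-1, -0.75]
f(-0.875) = -0.484375 < 0, so the root lies in [-0.875, -0.75]
f(-0.8125) = -0.2148 < 0, so the root lies in [-0.8125, -0.75]
f(-0.78125) = -0.0771 < 0, so the root lies in [-0.78125, -0.75]
f(-0.765625) = -0.0076 < 0, so the root lies in [-0.765625, -0.75]
f(-0.7578125) = 0.0274 > 0, so the root lies in [-0.765625, -0.7578125]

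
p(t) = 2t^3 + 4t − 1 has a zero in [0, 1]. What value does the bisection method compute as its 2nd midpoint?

0.25

t = 0.5 gives p = 1.25, positive; keep [0, 0.5]
t = 0.25 gives p = 0.03125, positive; keep [0, 0.25]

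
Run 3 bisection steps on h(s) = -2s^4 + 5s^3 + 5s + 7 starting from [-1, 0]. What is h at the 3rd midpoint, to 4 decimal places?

-1.8970

midpoint -0.5: h = 3.75 > 0 → [-1, -0.5]
midpoint -0.75: h = 0.507812 > 0 → [-1, -0.75]
midpoint -0.875: h = -1.896973 < 0 → [-0.875, -0.75]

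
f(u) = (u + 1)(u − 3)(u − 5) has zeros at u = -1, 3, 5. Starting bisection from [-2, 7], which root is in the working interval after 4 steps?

-1

u = 2.5 gives f = 4.375, positive; keep [-2, 2.5]
u = 0.25 gives f = 16.328125, positive; keep [-2, 0.25]
u = -0.875 gives f = 2.845703, positive; keep [-2, -0.875]
u = -1.4375 gives f = -12.4978, negative; keep [-1.4375, -0.875]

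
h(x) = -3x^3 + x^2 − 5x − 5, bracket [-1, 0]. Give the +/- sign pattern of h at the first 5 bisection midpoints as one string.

-+--+

midpoint -0.5: h = -1.875 < 0 → [-1, -0.5]
midpoint -0.75: h = 0.578125 > 0 → [-0.75, -0.5]
midpoint -0.625: h = -0.751953 < 0 → [-0.75, -0.625]
midpoint -0.6875: h = -0.115 < 0 → [-0.75, -0.6875]
midpoint -0.71875: h = 0.2243 > 0 → [-0.71875, -0.6875]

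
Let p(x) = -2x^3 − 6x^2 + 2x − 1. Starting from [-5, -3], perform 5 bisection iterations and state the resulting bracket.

midpoint -4: p = 23 > 0 → [-4, -3]
midpoint -3.5: p = 4.25 > 0 → [-3.5, -3]
midpoint -3.25: p = -2.21875 < 0 → [-3.5, -3.25]
midpoint -3.375: p = 0.793 > 0 → [-3.375, -3.25]
midpoint -3.3125: p = -0.7671 < 0 → [-3.375, -3.3125]

[-3.375, -3.3125]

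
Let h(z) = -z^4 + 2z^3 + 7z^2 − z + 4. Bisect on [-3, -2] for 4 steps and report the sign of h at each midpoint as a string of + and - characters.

---+

h(-2.5) = -20.0625 < 0, so the root lies in [-2.5, -2]
h(-2.25) = -6.722656 < 0, so the root lies in [-2.25, -2]
h(-2.125) = -1.8479 < 0, so the root lies in [-2.125, -2]
h(-2.0625) = 0.1968 > 0, so the root lies in [-2.125, -2.0625]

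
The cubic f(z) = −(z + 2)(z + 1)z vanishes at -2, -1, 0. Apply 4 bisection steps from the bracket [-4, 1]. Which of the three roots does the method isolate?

m = -1.5, f(m) = -0.375 (−); new bracket [-4, -1.5]
m = -2.75, f(m) = 3.609375 (+); new bracket [-2.75, -1.5]
m = -2.125, f(m) = 0.298828 (+); new bracket [-2.125, -1.5]
m = -1.8125, f(m) = -0.2761 (−); new bracket [-2.125, -1.8125]

-2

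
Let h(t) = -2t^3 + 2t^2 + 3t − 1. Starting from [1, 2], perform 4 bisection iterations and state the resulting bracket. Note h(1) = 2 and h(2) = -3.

[1.6875, 1.75]

midpoint 1.5: h = 1.25 > 0 → [1.5, 2]
midpoint 1.75: h = -0.34375 < 0 → [1.5, 1.75]
midpoint 1.625: h = 0.574219 > 0 → [1.625, 1.75]
midpoint 1.6875: h = 0.147 > 0 → [1.6875, 1.75]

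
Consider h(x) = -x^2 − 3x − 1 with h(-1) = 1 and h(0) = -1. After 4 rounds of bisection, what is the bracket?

x = -0.5 gives h = 0.25, positive; keep [-0.5, 0]
x = -0.25 gives h = -0.3125, negative; keep [-0.5, -0.25]
x = -0.375 gives h = -0.015625, negative; keep [-0.5, -0.375]
x = -0.4375 gives h = 0.1211, positive; keep [-0.4375, -0.375]

[-0.4375, -0.375]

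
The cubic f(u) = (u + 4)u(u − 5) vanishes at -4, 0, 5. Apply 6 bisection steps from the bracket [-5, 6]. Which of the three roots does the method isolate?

5

m = 0.5, f(m) = -10.125 (−); new bracket [0.5, 6]
m = 3.25, f(m) = -41.234375 (−); new bracket [3.25, 6]
m = 4.625, f(m) = -14.958984 (−); new bracket [4.625, 6]
m = 5.3125, f(m) = 15.4602 (+); new bracket [4.625, 5.3125]
m = 4.96875, f(m) = -1.3926 (−); new bracket [4.96875, 5.3125]
m = 5.140625, f(m) = 6.6078 (+); new bracket [4.96875, 5.140625]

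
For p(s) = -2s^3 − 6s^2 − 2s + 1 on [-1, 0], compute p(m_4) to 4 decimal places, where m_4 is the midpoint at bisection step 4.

0.1890

p(-0.5) = 0.75 > 0, so the root lies in [-1, -0.5]
p(-0.75) = -0.03125 < 0, so the root lies in [-0.75, -0.5]
p(-0.625) = 0.394531 > 0, so the root lies in [-0.75, -0.625]
p(-0.6875) = 0.189 > 0, so the root lies in [-0.75, -0.6875]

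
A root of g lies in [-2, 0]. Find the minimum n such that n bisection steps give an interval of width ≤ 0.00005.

16

Width after n steps is 2/2^n. Need 2^n ≥ 2/0.00005 = 40000.
2^15 = 32768 < 40000 ≤ 2^16 = 65536, so n = 16.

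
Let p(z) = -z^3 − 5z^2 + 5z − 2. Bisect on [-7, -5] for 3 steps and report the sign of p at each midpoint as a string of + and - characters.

p(-6) = 4 > 0, so the root lies in [-6, -5]
p(-5.5) = -14.375 < 0, so the root lies in [-6, -5.5]
p(-5.75) = -5.953125 < 0, so the root lies in [-6, -5.75]

+--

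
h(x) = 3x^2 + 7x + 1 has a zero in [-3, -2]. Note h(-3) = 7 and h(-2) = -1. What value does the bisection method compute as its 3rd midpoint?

-2.125

h(-2.5) = 2.25 > 0, so the root lies in [-2.5, -2]
h(-2.25) = 0.4375 > 0, so the root lies in [-2.25, -2]
h(-2.125) = -0.328125 < 0, so the root lies in [-2.25, -2.125]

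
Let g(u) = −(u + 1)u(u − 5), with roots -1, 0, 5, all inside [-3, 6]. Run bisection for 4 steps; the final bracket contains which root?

5

u = 1.5 gives g = 13.125, positive; keep [1.5, 6]
u = 3.75 gives g = 22.265625, positive; keep [3.75, 6]
u = 4.875 gives g = 3.580078, positive; keep [4.875, 6]
u = 5.4375 gives g = -15.3142, negative; keep [4.875, 5.4375]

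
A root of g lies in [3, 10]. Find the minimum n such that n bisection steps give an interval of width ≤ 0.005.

11

Width after n steps is 7/2^n. Need 2^n ≥ 7/0.005 = 1400.
2^10 = 1024 < 1400 ≤ 2^11 = 2048, so n = 11.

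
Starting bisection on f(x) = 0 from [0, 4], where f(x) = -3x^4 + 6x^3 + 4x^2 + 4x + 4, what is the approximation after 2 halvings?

3

x = 2 gives f = 28, positive; keep [2, 4]
x = 3 gives f = -29, negative; keep [2, 3]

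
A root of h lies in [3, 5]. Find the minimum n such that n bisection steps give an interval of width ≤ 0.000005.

Width after n steps is 2/2^n. Need 2^n ≥ 2/0.000005 = 400000.
2^18 = 262144 < 400000 ≤ 2^19 = 524288, so n = 19.

19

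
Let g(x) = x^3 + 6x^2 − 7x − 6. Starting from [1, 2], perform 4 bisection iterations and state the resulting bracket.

x = 1.5 gives g = 0.375, positive; keep [1, 1.5]
x = 1.25 gives g = -3.421875, negative; keep [1.25, 1.5]
x = 1.375 gives g = -1.681641, negative; keep [1.375, 1.5]
x = 1.4375 gives g = -0.6936, negative; keep [1.4375, 1.5]

[1.4375, 1.5]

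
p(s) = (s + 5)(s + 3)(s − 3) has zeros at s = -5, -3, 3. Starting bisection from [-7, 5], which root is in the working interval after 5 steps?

p(-1) = -32 < 0, so the root lies in [-1, 5]
p(2) = -35 < 0, so the root lies in [2, 5]
p(3.5) = 27.625 > 0, so the root lies in [2, 3.5]
p(2.75) = -11.1406 < 0, so the root lies in [2.75, 3.5]
p(3.125) = 6.2207 > 0, so the root lies in [2.75, 3.125]

3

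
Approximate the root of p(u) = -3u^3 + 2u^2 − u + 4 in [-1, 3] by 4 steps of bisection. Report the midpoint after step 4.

1.25

m = 1, p(m) = 2 (+); new bracket [1, 3]
m = 2, p(m) = -14 (−); new bracket [1, 2]
m = 1.5, p(m) = -3.125 (−); new bracket [1, 1.5]
m = 1.25, p(m) = 0.0156 (+); new bracket [1.25, 1.5]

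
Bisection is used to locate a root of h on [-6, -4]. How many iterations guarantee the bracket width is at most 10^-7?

Width after n steps is 2/2^n. Need 2^n ≥ 2/10^-7 = 20000000.
2^24 = 16777216 < 20000000 ≤ 2^25 = 33554432, so n = 25.

25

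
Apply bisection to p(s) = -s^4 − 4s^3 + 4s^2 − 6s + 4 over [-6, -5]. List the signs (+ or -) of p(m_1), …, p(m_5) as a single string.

p(-5.5) = -91.5625 < 0, so the root lies in [-5.5, -5]
p(-5.25) = -35.128906 < 0, so the root lies in [-5.25, -5]
p(-5.125) = -11.625244 < 0, so the root lies in [-5.125, -5]
p(-5.0625) = -0.9649 < 0, so the root lies in [-5.0625, -5]
p(-5.03125) = 4.103 > 0, so the root lies in [-5.0625, -5.03125]

----+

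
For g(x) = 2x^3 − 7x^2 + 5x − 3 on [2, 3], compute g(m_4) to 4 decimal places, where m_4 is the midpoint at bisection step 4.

0.1860

m = 2.5, g(m) = -3 (−); new bracket [2.5, 3]
m = 2.75, g(m) = -0.59375 (−); new bracket [2.75, 3]
m = 2.875, g(m) = 1.042969 (+); new bracket [2.75, 2.875]
m = 2.8125, g(m) = 0.186 (+); new bracket [2.75, 2.8125]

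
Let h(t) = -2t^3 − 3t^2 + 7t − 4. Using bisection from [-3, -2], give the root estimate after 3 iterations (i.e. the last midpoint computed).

-2.875

m = -2.5, h(m) = -9 (−); new bracket [-3, -2.5]
m = -2.75, h(m) = -4.34375 (−); new bracket [-3, -2.75]
m = -2.875, h(m) = -1.394531 (−); new bracket [-3, -2.875]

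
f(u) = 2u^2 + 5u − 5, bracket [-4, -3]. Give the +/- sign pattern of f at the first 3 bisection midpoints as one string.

midpoint -3.5: f = 2 > 0 → [-3.5, -3]
midpoint -3.25: f = -0.125 < 0 → [-3.5, -3.25]
midpoint -3.375: f = 0.90625 > 0 → [-3.375, -3.25]

+-+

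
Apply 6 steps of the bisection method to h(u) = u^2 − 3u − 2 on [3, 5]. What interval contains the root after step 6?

u = 4 gives h = 2, positive; keep [3, 4]
u = 3.5 gives h = -0.25, negative; keep [3.5, 4]
u = 3.75 gives h = 0.8125, positive; keep [3.5, 3.75]
u = 3.625 gives h = 0.2656, positive; keep [3.5, 3.625]
u = 3.5625 gives h = 0.0039, positive; keep [3.5, 3.5625]
u = 3.53125 gives h = -0.124, negative; keep [3.53125, 3.5625]

[3.53125, 3.5625]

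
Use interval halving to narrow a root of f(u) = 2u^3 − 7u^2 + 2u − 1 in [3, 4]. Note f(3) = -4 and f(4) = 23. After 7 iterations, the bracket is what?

midpoint 3.5: f = 6 > 0 → [3, 3.5]
midpoint 3.25: f = 0.21875 > 0 → [3, 3.25]
midpoint 3.125: f = -2.074219 < 0 → [3.125, 3.25]
midpoint 3.1875: f = -0.9751 < 0 → [3.1875, 3.25]
midpoint 3.21875: f = -0.3902 < 0 → [3.21875, 3.25]
midpoint 3.234375: f = -0.0888 < 0 → [3.234375, 3.25]
midpoint 3.2421875: f = 0.0642 > 0 → [3.234375, 3.2421875]

[3.234375, 3.2421875]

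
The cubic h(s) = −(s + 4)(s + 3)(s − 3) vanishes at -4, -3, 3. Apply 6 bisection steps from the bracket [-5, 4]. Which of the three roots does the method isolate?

midpoint -0.5: h = 30.625 > 0 → [-0.5, 4]
midpoint 1.75: h = 34.140625 > 0 → [1.75, 4]
midpoint 2.875: h = 5.048828 > 0 → [2.875, 4]
midpoint 3.4375: h = -20.947 < 0 → [2.875, 3.4375]
midpoint 3.15625: h = -6.8837 < 0 → [2.875, 3.15625]
midpoint 3.015625: h = -0.6594 < 0 → [2.875, 3.015625]

3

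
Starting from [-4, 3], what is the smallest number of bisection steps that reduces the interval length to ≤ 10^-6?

Width after n steps is 7/2^n. Need 2^n ≥ 7/10^-6 = 7000000.
2^22 = 4194304 < 7000000 ≤ 2^23 = 8388608, so n = 23.

23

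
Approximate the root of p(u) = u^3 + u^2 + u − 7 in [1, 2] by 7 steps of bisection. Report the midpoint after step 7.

1.4921875

u = 1.5 gives p = 0.125, positive; keep [1, 1.5]
u = 1.25 gives p = -2.234375, negative; keep [1.25, 1.5]
u = 1.375 gives p = -1.134766, negative; keep [1.375, 1.5]
u = 1.4375 gives p = -0.5256, negative; keep [1.4375, 1.5]
u = 1.46875 gives p = -0.2056, negative; keep [1.46875, 1.5]
u = 1.484375 gives p = -0.0416, negative; keep [1.484375, 1.5]
u = 1.4921875 gives p = 0.0414, positive; keep [1.484375, 1.4921875]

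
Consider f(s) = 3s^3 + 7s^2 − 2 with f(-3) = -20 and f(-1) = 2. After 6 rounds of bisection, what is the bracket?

[-2.21875, -2.1875]

midpoint -2: f = 2 > 0 → [-3, -2]
midpoint -2.5: f = -5.125 < 0 → [-2.5, -2]
midpoint -2.25: f = -0.734375 < 0 → [-2.25, -2]
midpoint -2.125: f = 0.8223 > 0 → [-2.25, -2.125]
midpoint -2.1875: f = 0.0935 > 0 → [-2.25, -2.1875]
midpoint -2.21875: f = -0.3078 < 0 → [-2.21875, -2.1875]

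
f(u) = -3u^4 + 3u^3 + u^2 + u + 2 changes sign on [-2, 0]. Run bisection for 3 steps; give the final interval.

[-0.75, -0.5]

u = -1 gives f = -4, negative; keep [-1, 0]
u = -0.5 gives f = 1.1875, positive; keep [-1, -0.5]
u = -0.75 gives f = -0.402344, negative; keep [-0.75, -0.5]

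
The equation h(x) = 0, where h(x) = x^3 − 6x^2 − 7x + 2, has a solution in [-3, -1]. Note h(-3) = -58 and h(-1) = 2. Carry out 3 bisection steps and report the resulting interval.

h(-2) = -16 < 0, so the root lies in [-2, -1]
h(-1.5) = -4.375 < 0, so the root lies in [-1.5, -1]
h(-1.25) = -0.578125 < 0, so the root lies in [-1.25, -1]

[-1.25, -1]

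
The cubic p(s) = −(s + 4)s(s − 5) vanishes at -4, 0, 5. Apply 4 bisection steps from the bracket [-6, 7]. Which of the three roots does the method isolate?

midpoint 0.5: p = 10.125 > 0 → [0.5, 7]
midpoint 3.75: p = 36.328125 > 0 → [3.75, 7]
midpoint 5.375: p = -18.896484 < 0 → [3.75, 5.375]
midpoint 4.5625: p = 17.0916 > 0 → [4.5625, 5.375]

5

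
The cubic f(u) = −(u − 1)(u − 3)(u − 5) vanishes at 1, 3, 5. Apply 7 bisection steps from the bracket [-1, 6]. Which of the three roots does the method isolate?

1

f(2.5) = -1.875 < 0, so the root lies in [-1, 2.5]
f(0.75) = 2.390625 > 0, so the root lies in [0.75, 2.5]
f(1.625) = -2.900391 < 0, so the root lies in [0.75, 1.625]
f(1.1875) = -1.2957 < 0, so the root lies in [0.75, 1.1875]
f(0.96875) = 0.2559 > 0, so the root lies in [0.96875, 1.1875]
f(1.078125) = -0.5889 < 0, so the root lies in [0.96875, 1.078125]
f(1.0234375) = -0.1842 < 0, so the root lies in [0.96875, 1.0234375]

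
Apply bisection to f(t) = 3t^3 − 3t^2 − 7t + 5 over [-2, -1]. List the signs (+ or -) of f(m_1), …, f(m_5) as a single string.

-++-+

f(-1.5) = -1.375 < 0, so the root lies in [-1.5, -1]
f(-1.25) = 3.203125 > 0, so the root lies in [-1.5, -1.25]
f(-1.375) = 1.154297 > 0, so the root lies in [-1.5, -1.375]
f(-1.4375) = -0.0481 < 0, so the root lies in [-1.4375, -1.375]
f(-1.40625) = 0.5684 > 0, so the root lies in [-1.4375, -1.40625]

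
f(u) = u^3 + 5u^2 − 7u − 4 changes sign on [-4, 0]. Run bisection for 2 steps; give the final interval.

[-1, 0]

midpoint -2: f = 22 > 0 → [-2, 0]
midpoint -1: f = 7 > 0 → [-1, 0]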